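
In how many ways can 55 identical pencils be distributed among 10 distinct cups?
C(55+10-1, 10-1) = C(64, 9) = 27540584512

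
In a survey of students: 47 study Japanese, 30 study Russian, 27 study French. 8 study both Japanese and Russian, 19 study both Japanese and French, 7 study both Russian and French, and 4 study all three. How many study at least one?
|A∪B∪C| = 47+30+27-8-19-7+4 = 74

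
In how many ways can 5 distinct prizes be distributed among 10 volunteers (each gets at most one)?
P(10,5) = 10!/(10-5)! = 30240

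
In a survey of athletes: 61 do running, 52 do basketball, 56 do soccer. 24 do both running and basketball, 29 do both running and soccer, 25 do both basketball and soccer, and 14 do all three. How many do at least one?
|A∪B∪C| = 61+52+56-24-29-25+14 = 105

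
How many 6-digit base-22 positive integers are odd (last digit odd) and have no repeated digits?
Last∈{1,3,5,7,9,11,13,15,17,19,21}. Last=0: 0. Last nonzero: 11×20×P(20,4) = 25581600. Total = 25581600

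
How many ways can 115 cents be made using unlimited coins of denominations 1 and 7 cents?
Coefficient of x^115 in 1/(1-x^1) · 1/(1-x^7). Use j coins of 7 for j = 0..⌊115/7⌋ = 16, the rest in 1s: 16 + 1 = 17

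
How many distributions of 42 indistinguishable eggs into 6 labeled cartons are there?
C(42+6-1, 6-1) = C(47, 5) = 1533939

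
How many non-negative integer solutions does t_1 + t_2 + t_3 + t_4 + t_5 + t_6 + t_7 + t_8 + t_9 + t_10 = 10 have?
C(10+10-1, 10-1) = C(19, 9) = 92378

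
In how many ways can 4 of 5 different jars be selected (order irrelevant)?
C(5,4) = 5!/(4!×1!) = 5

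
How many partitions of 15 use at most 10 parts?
By conjugation, equals partitions of 15 into parts ≤ 10. Let r_j(i) = number of partitions of i into parts ≤ j, for i = 0..15. r_1(i) = 1 for all i; r_j(i) = r_{j-1}(i) + r_j(i-j). Rows j = 2..10: ≤2: 1 1 2 2 3 3 4 4 5 5 6 6 7 7 8 8; ≤3: 1 1 2 3 4 5 7 8 10 12 14 16 19 21 24 27; ≤4: 1 1 2 3 5 6 9 11 15 18 23 27 34 39 47 54; ≤5: 1 1 2 3 5 7 10 13 18 23 30 37 47 57 70 84; ≤6: 1 1 2 3 5 7 11 14 20 26 35 44 58 71 90 110; ≤7: 1 1 2 3 5 7 11 15 21 28 38 49 65 82 105 131; ≤8: 1 1 2 3 5 7 11 15 22 29 40 52 70 89 116 146; ≤9: 1 1 2 3 5 7 11 15 22 30 41 54 73 94 123 157; ≤10: 1 1 2 3 5 7 11 15 22 30 42 55 75 97 128 164. r_10(15) = 164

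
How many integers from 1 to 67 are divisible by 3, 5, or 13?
⌊67/3⌋+⌊67/5⌋+⌊67/13⌋ - ⌊67/15⌋-⌊67/39⌋-⌊67/65⌋ + ⌊67/195⌋ = 22+13+5 - 4-1-1 + 0 = 34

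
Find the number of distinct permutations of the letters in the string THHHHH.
6! / (5! × 1!) = 6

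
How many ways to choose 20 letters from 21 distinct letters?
C(21,20) = 21!/(20!×1!) = 21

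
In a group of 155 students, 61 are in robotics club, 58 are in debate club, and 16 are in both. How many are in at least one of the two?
|A∪B| = |A| + |B| - |A∩B| = 61 + 58 - 16 = 103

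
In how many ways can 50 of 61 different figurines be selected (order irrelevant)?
C(61,50) = 61!/(50!×11!) = 418094152866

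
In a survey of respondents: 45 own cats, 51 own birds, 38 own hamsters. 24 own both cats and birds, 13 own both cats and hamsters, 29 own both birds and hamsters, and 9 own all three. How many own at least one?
|A∪B∪C| = 45+51+38-24-13-29+9 = 77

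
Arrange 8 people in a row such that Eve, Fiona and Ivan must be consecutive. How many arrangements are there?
Treat the 3 as one block: (8-3+1)! × 3! = 720 × 6 = 4320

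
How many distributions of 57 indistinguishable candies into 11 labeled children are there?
C(57+11-1, 11-1) = C(67, 10) = 247994680648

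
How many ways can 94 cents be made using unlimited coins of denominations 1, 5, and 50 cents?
Coefficient of x^94 in 1/(1-x^1) · 1/(1-x^5) · 1/(1-x^50). Case on j = number of 50-cent coins (j = 0..1); remainder r = 94 - 50j is made from {1,5} in ⌊r/5⌋+1 ways. r = 94, 44 → 19 + 9 = 28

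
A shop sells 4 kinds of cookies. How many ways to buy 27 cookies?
C(27+4-1, 4-1) = C(30, 3) = 4060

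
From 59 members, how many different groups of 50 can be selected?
C(59,50) = 59!/(50!×9!) = 12565671261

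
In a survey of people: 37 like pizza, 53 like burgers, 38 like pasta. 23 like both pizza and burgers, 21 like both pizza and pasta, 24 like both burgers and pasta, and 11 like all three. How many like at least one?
|A∪B∪C| = 37+53+38-23-21-24+11 = 71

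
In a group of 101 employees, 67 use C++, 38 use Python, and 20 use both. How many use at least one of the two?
|A∪B| = |A| + |B| - |A∩B| = 67 + 38 - 20 = 85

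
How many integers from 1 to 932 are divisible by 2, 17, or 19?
⌊932/2⌋+⌊932/17⌋+⌊932/19⌋ - ⌊932/34⌋-⌊932/38⌋-⌊932/323⌋ + ⌊932/646⌋ = 466+54+49 - 27-24-2 + 1 = 517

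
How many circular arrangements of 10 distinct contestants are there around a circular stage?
Circular: fix one position, arrange the rest. (10-1)! = 362880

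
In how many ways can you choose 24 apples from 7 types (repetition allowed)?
C(24+7-1, 7-1) = C(30, 6) = 593775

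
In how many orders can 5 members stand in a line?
5! = 120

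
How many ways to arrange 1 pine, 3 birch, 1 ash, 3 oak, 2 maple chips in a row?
10! / (1! × 3! × 1! × 3! × 2!) = 50400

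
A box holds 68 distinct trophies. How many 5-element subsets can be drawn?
C(68,5) = 68!/(5!×63!) = 10424128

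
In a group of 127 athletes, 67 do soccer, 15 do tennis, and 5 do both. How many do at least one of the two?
|A∪B| = |A| + |B| - |A∩B| = 67 + 15 - 5 = 77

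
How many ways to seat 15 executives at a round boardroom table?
Circular: fix one position, arrange the rest. (15-1)! = 87178291200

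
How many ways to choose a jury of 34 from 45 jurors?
C(45,34) = 45!/(34!×11!) = 10150595910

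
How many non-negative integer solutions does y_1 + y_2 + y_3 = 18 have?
C(18+3-1, 3-1) = C(20, 2) = 190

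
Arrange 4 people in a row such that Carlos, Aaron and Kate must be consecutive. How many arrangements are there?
Treat the 3 as one block: (4-3+1)! × 3! = 2 × 6 = 12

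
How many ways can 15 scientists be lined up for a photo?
15! = 1307674368000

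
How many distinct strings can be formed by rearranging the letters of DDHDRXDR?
8! / (4! × 1! × 2! × 1!) = 840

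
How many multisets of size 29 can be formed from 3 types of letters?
C(29+3-1, 3-1) = C(31, 2) = 465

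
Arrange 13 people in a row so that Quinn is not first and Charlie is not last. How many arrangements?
By inclusion-exclusion: 13! - 2×(13-1)! + (13-2)! = 6227020800 - 958003200 + 39916800 = 5308934400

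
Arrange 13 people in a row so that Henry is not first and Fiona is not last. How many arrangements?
By inclusion-exclusion: 13! - 2×(13-1)! + (13-2)! = 6227020800 - 958003200 + 39916800 = 5308934400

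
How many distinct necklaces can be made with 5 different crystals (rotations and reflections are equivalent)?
(5-1)!/2 = 24/2 = 12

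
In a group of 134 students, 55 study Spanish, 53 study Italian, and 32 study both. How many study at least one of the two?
|A∪B| = |A| + |B| - |A∩B| = 55 + 53 - 32 = 76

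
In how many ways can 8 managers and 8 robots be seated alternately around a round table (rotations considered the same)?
Fix one of the managers: (8-1)! ways for the remaining managers, × 8! ways for the robots = 5040 × 40320 = 203212800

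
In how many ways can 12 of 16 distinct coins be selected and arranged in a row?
P(16,12) = 16!/(16-12)! = 871782912000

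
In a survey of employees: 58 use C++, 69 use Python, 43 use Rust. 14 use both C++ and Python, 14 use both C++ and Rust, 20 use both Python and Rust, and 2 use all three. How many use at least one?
|A∪B∪C| = 58+69+43-14-14-20+2 = 124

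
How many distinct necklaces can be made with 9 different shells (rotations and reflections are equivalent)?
(9-1)!/2 = 40320/2 = 20160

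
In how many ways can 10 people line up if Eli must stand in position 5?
Fix one position: (10-1)! = 362880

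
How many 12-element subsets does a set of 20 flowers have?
C(20,12) = 20!/(12!×8!) = 125970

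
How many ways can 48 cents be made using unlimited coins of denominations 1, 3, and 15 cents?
Coefficient of x^48 in 1/(1-x^1) · 1/(1-x^3) · 1/(1-x^15). Case on j = number of 15-cent coins (j = 0..3); remainder r = 48 - 15j is made from {1,3} in ⌊r/3⌋+1 ways. r = 48, 33, 18, 3 → 17 + 12 + 7 + 2 = 38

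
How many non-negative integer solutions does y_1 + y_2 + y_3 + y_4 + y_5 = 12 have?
C(12+5-1, 5-1) = C(16, 4) = 1820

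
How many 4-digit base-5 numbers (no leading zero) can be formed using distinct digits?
First digit: 4 choices (nonzero). Then descending: 4 × 4 × 3 × 2 = 96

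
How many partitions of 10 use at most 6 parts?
By conjugation, equals partitions of 10 into parts ≤ 6. Let r_j(i) = number of partitions of i into parts ≤ j, for i = 0..10. r_1(i) = 1 for all i; r_j(i) = r_{j-1}(i) + r_j(i-j). Rows j = 2..6: ≤2: 1 1 2 2 3 3 4 4 5 5 6; ≤3: 1 1 2 3 4 5 7 8 10 12 14; ≤4: 1 1 2 3 5 6 9 11 15 18 23; ≤5: 1 1 2 3 5 7 10 13 18 23 30; ≤6: 1 1 2 3 5 7 11 14 20 26 35. r_6(10) = 35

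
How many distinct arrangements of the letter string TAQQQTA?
7! / (3! × 2! × 2!) = 210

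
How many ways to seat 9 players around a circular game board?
Circular: fix one position, arrange the rest. (9-1)! = 40320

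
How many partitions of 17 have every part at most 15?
Let r_j(i) = number of partitions of i into parts ≤ j, for i = 0..17. r_1(i) = 1 for all i; r_j(i) = r_{j-1}(i) + r_j(i-j). Rows j = 2..15: ≤2: 1 1 2 2 3 3 4 4 5 5 6 6 7 7 8 8 9 9; ≤3: 1 1 2 3 4 5 7 8 10 12 14 16 19 21 24 27 30 33; ≤4: 1 1 2 3 5 6 9 11 15 18 23 27 34 39 47 54 64 72; ≤5: 1 1 2 3 5 7 10 13 18 23 30 37 47 57 70 84 101 119; ≤6: 1 1 2 3 5 7 11 14 20 26 35 44 58 71 90 110 136 163; ≤7: 1 1 2 3 5 7 11 15 21 28 38 49 65 82 105 131 164 201; ≤8: 1 1 2 3 5 7 11 15 22 29 40 52 70 89 116 146 186 230; ≤9: 1 1 2 3 5 7 11 15 22 30 41 54 73 94 123 157 201 252; ≤10: 1 1 2 3 5 7 11 15 22 30 42 55 75 97 128 164 212 267; ≤11: 1 1 2 3 5 7 11 15 22 30 42 56 76 99 131 169 219 278; ≤12: 1 1 2 3 5 7 11 15 22 30 42 56 77 100 133 172 224 285; ≤13: 1 1 2 3 5 7 11 15 22 30 42 56 77 101 134 174 227 290; ≤14: 1 1 2 3 5 7 11 15 22 30 42 56 77 101 135 175 229 293; ≤15: 1 1 2 3 5 7 11 15 22 30 42 56 77 101 135 176 230 295. r_15(17) = 295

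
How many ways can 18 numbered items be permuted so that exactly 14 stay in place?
Choose the 14 fixed points C(18,14) = 3060, derange the rest: !4 = Σ_{j=0}^{4} (-1)^j·4!/j! = 24 - 24 + 12 - 4 + 1 = 9. Product = 3060 × 9 = 27540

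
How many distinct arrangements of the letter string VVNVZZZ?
7! / (1! × 3! × 3!) = 140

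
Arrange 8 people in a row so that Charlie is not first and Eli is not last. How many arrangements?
By inclusion-exclusion: 8! - 2×(8-1)! + (8-2)! = 40320 - 10080 + 720 = 30960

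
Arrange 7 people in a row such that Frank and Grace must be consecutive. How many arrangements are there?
Treat the 2 as one block: (7-2+1)! × 2! = 720 × 2 = 1440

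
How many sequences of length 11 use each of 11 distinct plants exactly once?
11! = 39916800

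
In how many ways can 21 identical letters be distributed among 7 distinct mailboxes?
C(21+7-1, 7-1) = C(27, 6) = 296010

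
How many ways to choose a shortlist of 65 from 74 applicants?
C(74,65) = 74!/(65!×9!) = 110524147514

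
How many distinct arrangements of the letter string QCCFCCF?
7! / (1! × 4! × 2!) = 105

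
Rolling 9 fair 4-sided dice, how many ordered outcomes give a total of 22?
Coefficient of x^22 in (x + x² + ... + x^4)^9. By inclusion-exclusion on dice exceeding 4: Σ_j (-1)^j C(9,j)·C(22-1-4j, 8) = C(9,0)·C(21,8) - C(9,1)·C(17,8) + C(9,2)·C(13,8) - C(9,3)·C(9,8) = 1·203490 - 9·24310 + 36·1287 - 84·9 = 30276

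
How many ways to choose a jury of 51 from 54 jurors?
C(54,51) = 54!/(51!×3!) = 24804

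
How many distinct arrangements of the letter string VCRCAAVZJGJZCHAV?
16! / (1! × 3! × 3! × 1! × 1! × 2! × 2! × 3!) = 24216192000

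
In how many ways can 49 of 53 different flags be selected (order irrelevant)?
C(53,49) = 53!/(49!×4!) = 292825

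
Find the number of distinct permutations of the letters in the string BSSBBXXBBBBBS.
13! / (2! × 3! × 8!) = 12870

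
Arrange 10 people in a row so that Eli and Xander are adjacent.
Treat as block: (10-1)! × 2! = 362880 × 2 = 725760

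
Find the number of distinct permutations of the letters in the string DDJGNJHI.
8! / (2! × 2! × 1! × 1! × 1! × 1!) = 10080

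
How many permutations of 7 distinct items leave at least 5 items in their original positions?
Exactly j fixed points: C(7,j)·!(7-j); sum over j ≥ 5 (derangement numbers via !m = (m-1)·(!(m-1) + !(m-2)): !0..!2 = 1, 0, 1). Σ_{j=5}^{7} C(7,j)·!(7-j) = C(7,5)·!2 + C(7,6)·!1 + C(7,7)·!0 = 21·1 + 7·0 + 1·1 = 22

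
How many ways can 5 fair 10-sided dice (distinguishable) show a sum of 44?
Coefficient of x^44 in (x + x² + ... + x^10)^5. By inclusion-exclusion on dice exceeding 10: Σ_j (-1)^j C(5,j)·C(44-1-10j, 4) = C(5,0)·C(43,4) - C(5,1)·C(33,4) + C(5,2)·C(23,4) - C(5,3)·C(13,4) = 1·123410 - 5·40920 + 10·8855 - 10·715 = 210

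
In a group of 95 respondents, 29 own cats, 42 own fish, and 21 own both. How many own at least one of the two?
|A∪B| = |A| + |B| - |A∩B| = 29 + 42 - 21 = 50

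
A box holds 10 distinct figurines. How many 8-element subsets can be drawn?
C(10,8) = 10!/(8!×2!) = 45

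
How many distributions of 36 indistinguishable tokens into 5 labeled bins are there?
C(36+5-1, 5-1) = C(40, 4) = 91390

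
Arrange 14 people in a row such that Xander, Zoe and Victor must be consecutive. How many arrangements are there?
Treat the 3 as one block: (14-3+1)! × 3! = 479001600 × 6 = 2874009600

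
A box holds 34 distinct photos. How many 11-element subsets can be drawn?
C(34,11) = 34!/(11!×23!) = 286097760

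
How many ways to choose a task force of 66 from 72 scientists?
C(72,66) = 72!/(66!×6!) = 156238908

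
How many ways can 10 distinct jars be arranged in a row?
10! = 3628800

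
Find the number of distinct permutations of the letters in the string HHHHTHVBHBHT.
12! / (1! × 2! × 7! × 2!) = 23760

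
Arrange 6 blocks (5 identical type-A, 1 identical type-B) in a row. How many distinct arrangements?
6! / (5! × 1!) = 6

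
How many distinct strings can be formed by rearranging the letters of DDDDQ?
5! / (4! × 1!) = 5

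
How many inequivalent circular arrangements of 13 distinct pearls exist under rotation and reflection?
(13-1)!/2 = 479001600/2 = 239500800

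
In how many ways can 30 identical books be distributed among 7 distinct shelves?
C(30+7-1, 7-1) = C(36, 6) = 1947792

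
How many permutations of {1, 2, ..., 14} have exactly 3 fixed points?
Choose the 3 fixed points C(14,3) = 364, derange the rest: !11 = Σ_{j=0}^{11} (-1)^j·11!/j! = 39916800 - 39916800 + 19958400 - 6652800 + 1663200 - 332640 + 55440 - 7920 + 990 - 110 + 11 - 1 = 14684570. Product = 364 × 14684570 = 5345183480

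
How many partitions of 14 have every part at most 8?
Let r_j(i) = number of partitions of i into parts ≤ j, for i = 0..14. r_1(i) = 1 for all i; r_j(i) = r_{j-1}(i) + r_j(i-j). Rows j = 2..8: ≤2: 1 1 2 2 3 3 4 4 5 5 6 6 7 7 8; ≤3: 1 1 2 3 4 5 7 8 10 12 14 16 19 21 24; ≤4: 1 1 2 3 5 6 9 11 15 18 23 27 34 39 47; ≤5: 1 1 2 3 5 7 10 13 18 23 30 37 47 57 70; ≤6: 1 1 2 3 5 7 11 14 20 26 35 44 58 71 90; ≤7: 1 1 2 3 5 7 11 15 21 28 38 49 65 82 105; ≤8: 1 1 2 3 5 7 11 15 22 29 40 52 70 89 116. r_8(14) = 116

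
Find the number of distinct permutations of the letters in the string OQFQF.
5! / (2! × 2! × 1!) = 30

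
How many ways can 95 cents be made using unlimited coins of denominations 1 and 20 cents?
Coefficient of x^95 in 1/(1-x^1) · 1/(1-x^20). Use j coins of 20 for j = 0..⌊95/20⌋ = 4, the rest in 1s: 4 + 1 = 5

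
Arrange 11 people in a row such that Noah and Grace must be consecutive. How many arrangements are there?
Treat the 2 as one block: (11-2+1)! × 2! = 3628800 × 2 = 7257600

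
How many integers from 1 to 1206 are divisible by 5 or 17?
⌊1206/5⌋ + ⌊1206/17⌋ - ⌊1206/85⌋ = 241 + 70 - 14 = 297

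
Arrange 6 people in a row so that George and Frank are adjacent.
Treat as block: (6-1)! × 2! = 120 × 2 = 240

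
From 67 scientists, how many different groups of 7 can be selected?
C(67,7) = 67!/(7!×60!) = 869648208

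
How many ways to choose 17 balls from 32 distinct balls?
C(32,17) = 32!/(17!×15!) = 565722720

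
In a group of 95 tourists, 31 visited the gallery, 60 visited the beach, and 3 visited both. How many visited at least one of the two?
|A∪B| = |A| + |B| - |A∩B| = 31 + 60 - 3 = 88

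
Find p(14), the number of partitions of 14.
Pentagonal recurrence p(n) = p(n-1) + p(n-2) - p(n-5) - p(n-7) + p(n-12) + p(n-15) - ... gives p(0..13) = 1, 1, 2, 3, 5, 7, 11, 15, 22, 30, 42, 56, 77, 101. p(14) = p(13) + p(12) - p(9) - p(7) + p(2) = 101 + 77 - 30 - 15 + 2 = 135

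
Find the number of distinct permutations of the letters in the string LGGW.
4! / (1! × 1! × 2!) = 12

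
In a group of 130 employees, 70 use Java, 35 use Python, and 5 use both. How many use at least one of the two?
|A∪B| = |A| + |B| - |A∩B| = 70 + 35 - 5 = 100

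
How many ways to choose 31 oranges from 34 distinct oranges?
C(34,31) = 34!/(31!×3!) = 5984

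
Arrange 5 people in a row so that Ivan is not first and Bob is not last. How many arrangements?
By inclusion-exclusion: 5! - 2×(5-1)! + (5-2)! = 120 - 48 + 6 = 78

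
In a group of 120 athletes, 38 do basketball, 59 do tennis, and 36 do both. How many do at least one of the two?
|A∪B| = |A| + |B| - |A∩B| = 38 + 59 - 36 = 61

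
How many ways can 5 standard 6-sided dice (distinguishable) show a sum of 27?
Coefficient of x^27 in (x + x² + ... + x^6)^5. By inclusion-exclusion on dice exceeding 6: Σ_j (-1)^j C(5,j)·C(27-1-6j, 4) = C(5,0)·C(26,4) - C(5,1)·C(20,4) + C(5,2)·C(14,4) - C(5,3)·C(8,4) = 1·14950 - 5·4845 + 10·1001 - 10·70 = 35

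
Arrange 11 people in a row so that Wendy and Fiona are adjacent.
Treat as block: (11-1)! × 2! = 3628800 × 2 = 7257600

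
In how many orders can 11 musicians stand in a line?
11! = 39916800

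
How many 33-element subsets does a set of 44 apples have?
C(44,33) = 44!/(33!×11!) = 7669339132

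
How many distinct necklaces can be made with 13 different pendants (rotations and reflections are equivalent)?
(13-1)!/2 = 479001600/2 = 239500800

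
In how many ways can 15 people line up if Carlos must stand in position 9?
Fix one position: (15-1)! = 87178291200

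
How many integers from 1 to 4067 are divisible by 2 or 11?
⌊4067/2⌋ + ⌊4067/11⌋ - ⌊4067/22⌋ = 2033 + 369 - 184 = 2218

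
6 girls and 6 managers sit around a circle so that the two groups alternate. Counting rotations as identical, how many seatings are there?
Fix one of the girls: (6-1)! ways for the remaining girls, × 6! ways for the managers = 120 × 720 = 86400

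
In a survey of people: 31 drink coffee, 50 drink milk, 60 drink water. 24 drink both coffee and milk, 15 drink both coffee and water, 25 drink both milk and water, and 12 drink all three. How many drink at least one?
|A∪B∪C| = 31+50+60-24-15-25+12 = 89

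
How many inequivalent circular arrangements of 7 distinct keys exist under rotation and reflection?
(7-1)!/2 = 720/2 = 360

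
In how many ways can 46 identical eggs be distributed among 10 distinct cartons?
C(46+10-1, 10-1) = C(55, 9) = 6358402050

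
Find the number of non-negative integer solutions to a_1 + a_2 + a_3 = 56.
C(56+3-1, 3-1) = C(58, 2) = 1653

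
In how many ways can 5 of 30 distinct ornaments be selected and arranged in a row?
P(30,5) = 30!/(30-5)! = 17100720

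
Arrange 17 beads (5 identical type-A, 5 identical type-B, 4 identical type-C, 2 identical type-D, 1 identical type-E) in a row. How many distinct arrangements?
17! / (5! × 5! × 4! × 2! × 1!) = 514594080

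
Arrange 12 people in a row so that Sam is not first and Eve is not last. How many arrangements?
By inclusion-exclusion: 12! - 2×(12-1)! + (12-2)! = 479001600 - 79833600 + 3628800 = 402796800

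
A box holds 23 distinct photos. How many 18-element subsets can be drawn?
C(23,18) = 23!/(18!×5!) = 33649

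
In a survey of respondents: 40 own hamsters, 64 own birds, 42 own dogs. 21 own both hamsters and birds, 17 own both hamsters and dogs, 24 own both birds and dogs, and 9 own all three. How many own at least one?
|A∪B∪C| = 40+64+42-21-17-24+9 = 93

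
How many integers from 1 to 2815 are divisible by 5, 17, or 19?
⌊2815/5⌋+⌊2815/17⌋+⌊2815/19⌋ - ⌊2815/85⌋-⌊2815/95⌋-⌊2815/323⌋ + ⌊2815/1615⌋ = 563+165+148 - 33-29-8 + 1 = 807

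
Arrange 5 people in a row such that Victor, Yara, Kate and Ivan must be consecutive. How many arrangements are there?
Treat the 4 as one block: (5-4+1)! × 4! = 2 × 24 = 48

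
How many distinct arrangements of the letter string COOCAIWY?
8! / (1! × 1! × 1! × 2! × 2! × 1!) = 10080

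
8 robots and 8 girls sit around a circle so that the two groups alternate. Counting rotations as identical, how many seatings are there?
Fix one of the robots: (8-1)! ways for the remaining robots, × 8! ways for the girls = 5040 × 40320 = 203212800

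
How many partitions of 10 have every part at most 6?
Let r_j(i) = number of partitions of i into parts ≤ j, for i = 0..10. r_1(i) = 1 for all i; r_j(i) = r_{j-1}(i) + r_j(i-j). Rows j = 2..6: ≤2: 1 1 2 2 3 3 4 4 5 5 6; ≤3: 1 1 2 3 4 5 7 8 10 12 14; ≤4: 1 1 2 3 5 6 9 11 15 18 23; ≤5: 1 1 2 3 5 7 10 13 18 23 30; ≤6: 1 1 2 3 5 7 11 14 20 26 35. r_6(10) = 35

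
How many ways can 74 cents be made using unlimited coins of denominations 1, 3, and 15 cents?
Coefficient of x^74 in 1/(1-x^1) · 1/(1-x^3) · 1/(1-x^15). Case on j = number of 15-cent coins (j = 0..4); remainder r = 74 - 15j is made from {1,3} in ⌊r/3⌋+1 ways. r = 74, 59, 44, 29, 14 → 25 + 20 + 15 + 10 + 5 = 75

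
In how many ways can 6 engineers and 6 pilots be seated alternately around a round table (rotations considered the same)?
Fix one of the engineers: (6-1)! ways for the remaining engineers, × 6! ways for the pilots = 120 × 720 = 86400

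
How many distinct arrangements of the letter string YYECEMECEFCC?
12! / (1! × 4! × 1! × 4! × 2!) = 415800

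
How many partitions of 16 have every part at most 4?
Let r_j(i) = number of partitions of i into parts ≤ j, for i = 0..16. r_1(i) = 1 for all i; r_j(i) = r_{j-1}(i) + r_j(i-j). Rows j = 2..4: ≤2: 1 1 2 2 3 3 4 4 5 5 6 6 7 7 8 8 9; ≤3: 1 1 2 3 4 5 7 8 10 12 14 16 19 21 24 27 30; ≤4: 1 1 2 3 5 6 9 11 15 18 23 27 34 39 47 54 64. r_4(16) = 64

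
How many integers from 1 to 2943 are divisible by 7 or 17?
⌊2943/7⌋ + ⌊2943/17⌋ - ⌊2943/119⌋ = 420 + 173 - 24 = 569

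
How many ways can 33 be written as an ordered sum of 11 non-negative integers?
C(33+11-1, 11-1) = C(43, 10) = 1917334783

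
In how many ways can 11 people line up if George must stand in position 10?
Fix one position: (11-1)! = 3628800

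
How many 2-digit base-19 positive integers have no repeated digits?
First digit: 18 choices (nonzero). Then descending: 18 × 18 = 324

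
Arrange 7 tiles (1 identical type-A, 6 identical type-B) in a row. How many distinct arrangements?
7! / (1! × 6!) = 7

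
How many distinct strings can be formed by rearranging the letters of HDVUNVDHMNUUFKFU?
16! / (2! × 4! × 1! × 2! × 1! × 2! × 2! × 2!) = 27243216000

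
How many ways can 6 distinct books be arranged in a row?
6! = 720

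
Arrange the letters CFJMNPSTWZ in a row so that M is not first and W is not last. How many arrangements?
By inclusion-exclusion: 10! - 2×(10-1)! + (10-2)! = 3628800 - 725760 + 40320 = 2943360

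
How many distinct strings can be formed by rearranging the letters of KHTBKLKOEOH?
11! / (3! × 2! × 1! × 1! × 2! × 1! × 1!) = 1663200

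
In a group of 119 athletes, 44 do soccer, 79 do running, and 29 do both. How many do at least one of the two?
|A∪B| = |A| + |B| - |A∩B| = 44 + 79 - 29 = 94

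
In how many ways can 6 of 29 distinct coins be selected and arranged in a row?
P(29,6) = 29!/(29-6)! = 342014400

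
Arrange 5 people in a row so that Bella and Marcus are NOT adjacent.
Total - adjacent = 5! - (5-1)!×2 = 120 - 48 = 72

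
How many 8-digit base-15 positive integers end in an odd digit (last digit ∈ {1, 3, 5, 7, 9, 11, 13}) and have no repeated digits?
Last∈{1,3,5,7,9,11,13}. Last=0: 0. Last nonzero: 7×13×P(13,6) = 112432320. Total = 112432320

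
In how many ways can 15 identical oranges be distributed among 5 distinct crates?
C(15+5-1, 5-1) = C(19, 4) = 3876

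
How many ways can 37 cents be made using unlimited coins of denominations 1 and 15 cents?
Coefficient of x^37 in 1/(1-x^1) · 1/(1-x^15). Use j coins of 15 for j = 0..⌊37/15⌋ = 2, the rest in 1s: 2 + 1 = 3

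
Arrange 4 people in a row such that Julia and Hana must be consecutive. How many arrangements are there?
Treat the 2 as one block: (4-2+1)! × 2! = 6 × 2 = 12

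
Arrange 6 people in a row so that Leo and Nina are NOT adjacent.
Total - adjacent = 6! - (6-1)!×2 = 720 - 240 = 480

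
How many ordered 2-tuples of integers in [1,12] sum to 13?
Coefficient of x^13 in (x + x² + ... + x^12)^2. By inclusion-exclusion on dice exceeding 12: Σ_j (-1)^j C(2,j)·C(13-1-12j, 1) = C(2,0)·C(12,1) = 1·12 = 12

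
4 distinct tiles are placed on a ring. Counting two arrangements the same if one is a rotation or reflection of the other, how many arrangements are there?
(4-1)!/2 = 6/2 = 3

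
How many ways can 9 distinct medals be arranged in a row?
9! = 362880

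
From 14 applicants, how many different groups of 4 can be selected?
C(14,4) = 14!/(4!×10!) = 1001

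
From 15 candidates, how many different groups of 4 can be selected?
C(15,4) = 15!/(4!×11!) = 1365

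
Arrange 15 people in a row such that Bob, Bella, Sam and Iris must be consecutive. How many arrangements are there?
Treat the 4 as one block: (15-4+1)! × 4! = 479001600 × 24 = 11496038400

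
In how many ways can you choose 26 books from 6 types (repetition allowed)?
C(26+6-1, 6-1) = C(31, 5) = 169911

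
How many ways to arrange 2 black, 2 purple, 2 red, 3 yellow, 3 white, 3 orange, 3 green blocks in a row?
18! / (2! × 2! × 2! × 3! × 3! × 3! × 3!) = 617512896000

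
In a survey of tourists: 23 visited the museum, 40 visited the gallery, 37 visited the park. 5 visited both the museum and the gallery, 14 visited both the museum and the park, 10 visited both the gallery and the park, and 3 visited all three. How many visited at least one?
|A∪B∪C| = 23+40+37-5-14-10+3 = 74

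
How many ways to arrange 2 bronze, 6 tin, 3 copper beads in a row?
11! / (2! × 6! × 3!) = 4620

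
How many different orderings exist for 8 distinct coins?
8! = 40320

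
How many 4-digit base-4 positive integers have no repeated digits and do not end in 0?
Last digit: 3 nonzero choices. First digit: 2 (nonzero, ≠last). Middle 2: P(2,2) = 2. Total = 12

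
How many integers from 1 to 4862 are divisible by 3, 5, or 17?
⌊4862/3⌋+⌊4862/5⌋+⌊4862/17⌋ - ⌊4862/15⌋-⌊4862/51⌋-⌊4862/85⌋ + ⌊4862/255⌋ = 1620+972+286 - 324-95-57 + 19 = 2421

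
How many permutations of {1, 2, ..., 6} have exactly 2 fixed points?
Choose the 2 fixed points C(6,2) = 15, derange the rest: !4 = Σ_{j=0}^{4} (-1)^j·4!/j! = 24 - 24 + 12 - 4 + 1 = 9. Product = 15 × 9 = 135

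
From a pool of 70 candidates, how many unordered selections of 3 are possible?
C(70,3) = 70!/(3!×67!) = 54740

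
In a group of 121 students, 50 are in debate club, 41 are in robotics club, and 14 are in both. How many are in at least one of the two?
|A∪B| = |A| + |B| - |A∩B| = 50 + 41 - 14 = 77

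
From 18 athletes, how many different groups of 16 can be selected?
C(18,16) = 18!/(16!×2!) = 153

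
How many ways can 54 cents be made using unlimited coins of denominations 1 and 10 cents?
Coefficient of x^54 in 1/(1-x^1) · 1/(1-x^10). Use j coins of 10 for j = 0..⌊54/10⌋ = 5, the rest in 1s: 5 + 1 = 6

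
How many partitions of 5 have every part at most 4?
Let r_j(i) = number of partitions of i into parts ≤ j, for i = 0..5. r_1(i) = 1 for all i; r_j(i) = r_{j-1}(i) + r_j(i-j). Rows j = 2..4: ≤2: 1 1 2 2 3 3; ≤3: 1 1 2 3 4 5; ≤4: 1 1 2 3 5 6. r_4(5) = 6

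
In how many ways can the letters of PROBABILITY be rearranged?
11! / (1! × 1! × 1! × 2! × 1! × 2! × 1! × 1! × 1!) = 9979200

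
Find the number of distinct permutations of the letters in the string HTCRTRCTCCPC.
12! / (1! × 3! × 5! × 1! × 2!) = 332640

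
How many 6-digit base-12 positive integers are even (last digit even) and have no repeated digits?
Last∈{0,2,4,6,8,10}. Last=0: 55440. Last nonzero: 5×10×P(10,4) = 252000. Total = 307440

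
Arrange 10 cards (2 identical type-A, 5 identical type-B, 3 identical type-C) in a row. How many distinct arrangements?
10! / (2! × 5! × 3!) = 2520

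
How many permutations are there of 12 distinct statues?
12! = 479001600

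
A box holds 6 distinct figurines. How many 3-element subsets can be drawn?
C(6,3) = 6!/(3!×3!) = 20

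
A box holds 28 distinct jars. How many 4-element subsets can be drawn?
C(28,4) = 28!/(4!×24!) = 20475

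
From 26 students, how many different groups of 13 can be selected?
C(26,13) = 26!/(13!×13!) = 10400600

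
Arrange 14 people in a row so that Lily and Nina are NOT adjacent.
Total - adjacent = 14! - (14-1)!×2 = 87178291200 - 12454041600 = 74724249600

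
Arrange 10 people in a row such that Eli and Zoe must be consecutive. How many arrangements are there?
Treat the 2 as one block: (10-2+1)! × 2! = 362880 × 2 = 725760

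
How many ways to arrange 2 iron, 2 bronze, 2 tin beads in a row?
6! / (2! × 2! × 2!) = 90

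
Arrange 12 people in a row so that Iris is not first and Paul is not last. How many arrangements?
By inclusion-exclusion: 12! - 2×(12-1)! + (12-2)! = 479001600 - 79833600 + 3628800 = 402796800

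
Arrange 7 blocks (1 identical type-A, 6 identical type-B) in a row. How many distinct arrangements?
7! / (1! × 6!) = 7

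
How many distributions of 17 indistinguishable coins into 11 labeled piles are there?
C(17+11-1, 11-1) = C(27, 10) = 8436285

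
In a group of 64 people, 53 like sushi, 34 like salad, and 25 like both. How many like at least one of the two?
|A∪B| = |A| + |B| - |A∩B| = 53 + 34 - 25 = 62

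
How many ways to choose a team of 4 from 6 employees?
C(6,4) = 6!/(4!×2!) = 15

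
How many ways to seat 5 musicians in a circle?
Circular: fix one position, arrange the rest. (5-1)! = 24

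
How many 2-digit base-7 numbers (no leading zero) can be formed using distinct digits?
First digit: 6 choices (nonzero). Then descending: 6 × 6 = 36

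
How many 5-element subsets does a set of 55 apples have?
C(55,5) = 55!/(5!×50!) = 3478761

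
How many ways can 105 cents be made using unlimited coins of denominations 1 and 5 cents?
Coefficient of x^105 in 1/(1-x^1) · 1/(1-x^5). Use j coins of 5 for j = 0..⌊105/5⌋ = 21, the rest in 1s: 21 + 1 = 22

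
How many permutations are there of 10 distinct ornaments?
10! = 3628800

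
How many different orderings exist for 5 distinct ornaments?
5! = 120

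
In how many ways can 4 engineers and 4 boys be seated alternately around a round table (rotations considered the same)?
Fix one of the engineers: (4-1)! ways for the remaining engineers, × 4! ways for the boys = 6 × 24 = 144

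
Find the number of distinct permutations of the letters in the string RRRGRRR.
7! / (1! × 6!) = 7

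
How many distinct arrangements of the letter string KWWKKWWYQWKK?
12! / (1! × 5! × 1! × 5!) = 33264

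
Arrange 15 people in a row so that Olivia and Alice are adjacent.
Treat as block: (15-1)! × 2! = 87178291200 × 2 = 174356582400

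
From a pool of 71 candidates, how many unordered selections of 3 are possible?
C(71,3) = 71!/(3!×68!) = 57155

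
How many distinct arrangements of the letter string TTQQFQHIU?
9! / (1! × 3! × 1! × 2! × 1! × 1!) = 30240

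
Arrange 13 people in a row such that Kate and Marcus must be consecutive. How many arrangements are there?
Treat the 2 as one block: (13-2+1)! × 2! = 479001600 × 2 = 958003200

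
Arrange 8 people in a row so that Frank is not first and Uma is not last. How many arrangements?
By inclusion-exclusion: 8! - 2×(8-1)! + (8-2)! = 40320 - 10080 + 720 = 30960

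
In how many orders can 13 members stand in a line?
13! = 6227020800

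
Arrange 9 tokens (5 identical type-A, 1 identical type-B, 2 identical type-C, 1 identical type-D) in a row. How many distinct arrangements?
9! / (5! × 1! × 2! × 1!) = 1512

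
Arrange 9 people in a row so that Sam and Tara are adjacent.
Treat as block: (9-1)! × 2! = 40320 × 2 = 80640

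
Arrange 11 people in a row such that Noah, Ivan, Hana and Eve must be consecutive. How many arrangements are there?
Treat the 4 as one block: (11-4+1)! × 4! = 40320 × 24 = 967680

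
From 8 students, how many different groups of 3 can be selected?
C(8,3) = 8!/(3!×5!) = 56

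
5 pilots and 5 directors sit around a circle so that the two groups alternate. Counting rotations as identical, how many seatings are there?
Fix one of the pilots: (5-1)! ways for the remaining pilots, × 5! ways for the directors = 24 × 120 = 2880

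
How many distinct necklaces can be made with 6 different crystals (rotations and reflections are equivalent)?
(6-1)!/2 = 120/2 = 60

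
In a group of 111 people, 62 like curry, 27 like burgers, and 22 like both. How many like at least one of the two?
|A∪B| = |A| + |B| - |A∩B| = 62 + 27 - 22 = 67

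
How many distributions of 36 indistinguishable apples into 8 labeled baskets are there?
C(36+8-1, 8-1) = C(43, 7) = 32224114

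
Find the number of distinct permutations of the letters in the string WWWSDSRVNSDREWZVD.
17! / (2! × 1! × 1! × 1! × 3! × 2! × 4! × 3!) = 102918816000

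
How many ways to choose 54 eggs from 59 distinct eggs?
C(59,54) = 59!/(54!×5!) = 5006386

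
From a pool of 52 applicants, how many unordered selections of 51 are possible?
C(52,51) = 52!/(51!×1!) = 52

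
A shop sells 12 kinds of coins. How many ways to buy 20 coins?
C(20+12-1, 12-1) = C(31, 11) = 84672315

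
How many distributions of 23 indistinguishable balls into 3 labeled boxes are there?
C(23+3-1, 3-1) = C(25, 2) = 300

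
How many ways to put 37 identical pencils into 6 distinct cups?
C(37+6-1, 6-1) = C(42, 5) = 850668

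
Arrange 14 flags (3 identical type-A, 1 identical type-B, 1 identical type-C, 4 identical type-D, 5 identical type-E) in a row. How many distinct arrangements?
14! / (3! × 1! × 1! × 4! × 5!) = 5045040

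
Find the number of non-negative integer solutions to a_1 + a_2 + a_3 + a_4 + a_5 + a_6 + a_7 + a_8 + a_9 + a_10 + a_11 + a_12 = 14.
C(14+12-1, 12-1) = C(25, 11) = 4457400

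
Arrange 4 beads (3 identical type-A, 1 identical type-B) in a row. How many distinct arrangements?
4! / (3! × 1!) = 4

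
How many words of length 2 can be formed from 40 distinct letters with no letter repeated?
P(40,2) = 40!/(40-2)! = 1560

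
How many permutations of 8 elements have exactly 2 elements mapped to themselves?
Choose the 2 fixed points C(8,2) = 28, derange the rest: !6 = Σ_{j=0}^{6} (-1)^j·6!/j! = 720 - 720 + 360 - 120 + 30 - 6 + 1 = 265. Product = 28 × 265 = 7420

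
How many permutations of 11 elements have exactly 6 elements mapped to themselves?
Choose the 6 fixed points C(11,6) = 462, derange the rest: !5 = Σ_{j=0}^{5} (-1)^j·5!/j! = 120 - 120 + 60 - 20 + 5 - 1 = 44. Product = 462 × 44 = 20328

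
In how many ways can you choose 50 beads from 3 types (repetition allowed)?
C(50+3-1, 3-1) = C(52, 2) = 1326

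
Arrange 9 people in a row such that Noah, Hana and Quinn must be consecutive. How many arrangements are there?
Treat the 3 as one block: (9-3+1)! × 3! = 5040 × 6 = 30240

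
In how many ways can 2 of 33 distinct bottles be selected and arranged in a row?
P(33,2) = 33!/(33-2)! = 1056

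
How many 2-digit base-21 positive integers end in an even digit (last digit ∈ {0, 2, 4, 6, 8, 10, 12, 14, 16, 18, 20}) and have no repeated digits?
Last∈{0,2,4,6,8,10,12,14,16,18,20}. Last=0: 20. Last nonzero: 10×19×P(19,0) = 190. Total = 210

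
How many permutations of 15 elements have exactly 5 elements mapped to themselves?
Choose the 5 fixed points C(15,5) = 3003, derange the rest: !10 = Σ_{j=0}^{10} (-1)^j·10!/j! = 3628800 - 3628800 + 1814400 - 604800 + 151200 - 30240 + 5040 - 720 + 90 - 10 + 1 = 1334961. Product = 3003 × 1334961 = 4008887883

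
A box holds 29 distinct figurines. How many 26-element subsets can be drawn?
C(29,26) = 29!/(26!×3!) = 3654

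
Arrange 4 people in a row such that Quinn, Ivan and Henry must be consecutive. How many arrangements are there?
Treat the 3 as one block: (4-3+1)! × 3! = 2 × 6 = 12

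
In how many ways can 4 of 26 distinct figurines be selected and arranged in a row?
P(26,4) = 26!/(26-4)! = 358800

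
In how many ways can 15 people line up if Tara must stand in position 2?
Fix one position: (15-1)! = 87178291200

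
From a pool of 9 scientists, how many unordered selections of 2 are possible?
C(9,2) = 9!/(2!×7!) = 36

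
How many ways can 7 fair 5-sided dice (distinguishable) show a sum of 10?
Coefficient of x^10 in (x + x² + ... + x^5)^7. By inclusion-exclusion on dice exceeding 5: Σ_j (-1)^j C(7,j)·C(10-1-5j, 6) = C(7,0)·C(9,6) = 1·84 = 84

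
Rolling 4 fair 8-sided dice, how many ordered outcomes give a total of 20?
Coefficient of x^20 in (x + x² + ... + x^8)^4. By inclusion-exclusion on dice exceeding 8: Σ_j (-1)^j C(4,j)·C(20-1-8j, 3) = C(4,0)·C(19,3) - C(4,1)·C(11,3) + C(4,2)·C(3,3) = 1·969 - 4·165 + 6·1 = 315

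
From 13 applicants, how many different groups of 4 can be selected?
C(13,4) = 13!/(4!×9!) = 715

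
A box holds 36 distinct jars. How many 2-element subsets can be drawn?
C(36,2) = 36!/(2!×34!) = 630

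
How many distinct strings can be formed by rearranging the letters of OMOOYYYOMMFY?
12! / (3! × 4! × 1! × 4!) = 138600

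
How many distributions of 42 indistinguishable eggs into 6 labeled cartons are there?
C(42+6-1, 6-1) = C(47, 5) = 1533939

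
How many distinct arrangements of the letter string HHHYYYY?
7! / (4! × 3!) = 35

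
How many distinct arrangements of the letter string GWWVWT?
6! / (1! × 1! × 3! × 1!) = 120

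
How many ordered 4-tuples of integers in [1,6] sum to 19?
Coefficient of x^19 in (x + x² + ... + x^6)^4. By inclusion-exclusion on dice exceeding 6: Σ_j (-1)^j C(4,j)·C(19-1-6j, 3) = C(4,0)·C(18,3) - C(4,1)·C(12,3) + C(4,2)·C(6,3) = 1·816 - 4·220 + 6·20 = 56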